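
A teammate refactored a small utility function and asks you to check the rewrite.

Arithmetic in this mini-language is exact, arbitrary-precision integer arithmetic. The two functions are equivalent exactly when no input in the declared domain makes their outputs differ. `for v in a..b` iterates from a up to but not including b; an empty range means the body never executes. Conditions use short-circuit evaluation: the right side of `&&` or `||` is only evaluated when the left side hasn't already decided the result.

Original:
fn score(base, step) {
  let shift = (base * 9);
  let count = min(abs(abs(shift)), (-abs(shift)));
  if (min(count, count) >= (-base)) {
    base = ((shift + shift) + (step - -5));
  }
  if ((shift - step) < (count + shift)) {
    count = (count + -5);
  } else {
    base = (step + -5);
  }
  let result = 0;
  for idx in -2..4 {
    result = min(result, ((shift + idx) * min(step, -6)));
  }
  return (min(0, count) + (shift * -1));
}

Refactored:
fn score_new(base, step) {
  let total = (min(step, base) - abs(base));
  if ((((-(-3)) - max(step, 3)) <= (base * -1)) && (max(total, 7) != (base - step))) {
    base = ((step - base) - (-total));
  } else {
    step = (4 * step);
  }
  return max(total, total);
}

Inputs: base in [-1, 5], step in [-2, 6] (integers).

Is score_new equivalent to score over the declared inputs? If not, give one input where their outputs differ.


Input base=-1, step=-2: 0 from score versus -3 from score_new.
verdict: not equivalent; witness: base=-1, step=-2


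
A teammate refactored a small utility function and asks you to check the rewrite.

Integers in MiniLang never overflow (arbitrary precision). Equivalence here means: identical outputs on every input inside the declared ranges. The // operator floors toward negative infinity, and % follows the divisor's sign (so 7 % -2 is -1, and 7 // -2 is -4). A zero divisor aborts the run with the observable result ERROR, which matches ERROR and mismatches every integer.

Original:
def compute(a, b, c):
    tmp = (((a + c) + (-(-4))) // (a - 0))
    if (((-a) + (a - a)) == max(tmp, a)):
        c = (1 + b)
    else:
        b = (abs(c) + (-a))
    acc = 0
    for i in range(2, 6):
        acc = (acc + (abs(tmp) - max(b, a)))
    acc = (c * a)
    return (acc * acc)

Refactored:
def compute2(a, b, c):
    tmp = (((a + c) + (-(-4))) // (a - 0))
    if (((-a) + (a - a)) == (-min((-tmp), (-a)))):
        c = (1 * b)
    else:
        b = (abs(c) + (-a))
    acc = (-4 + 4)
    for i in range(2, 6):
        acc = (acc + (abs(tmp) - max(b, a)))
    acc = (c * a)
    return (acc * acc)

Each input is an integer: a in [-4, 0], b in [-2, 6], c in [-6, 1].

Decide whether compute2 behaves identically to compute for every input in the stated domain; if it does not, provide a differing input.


The rewrite breaks on a=-2, b=-2, c=-6, where the results are 4 and 16.
compute: tmp=2, then (((-a) + (a - a)) == max(tmp, a)) is true, then c=-1, then acc=0, then (i=2), then acc=4, then (i=3), then acc=8, then (i=4), then acc=12, then (i=5), then acc=16, then acc=2, then returns 4
compute2: tmp=2, then (((-a) + (a - a)) == (-min((-tmp), (-a)))) is true, then c=-2, then acc=0, then (i=2), then acc=4, then (i=3), then acc=8, then (i=4), then acc=12, then (i=5), then acc=16, then acc=4, then returns 16
verdict: not equivalent; witness: a=-2, b=-2, c=-6


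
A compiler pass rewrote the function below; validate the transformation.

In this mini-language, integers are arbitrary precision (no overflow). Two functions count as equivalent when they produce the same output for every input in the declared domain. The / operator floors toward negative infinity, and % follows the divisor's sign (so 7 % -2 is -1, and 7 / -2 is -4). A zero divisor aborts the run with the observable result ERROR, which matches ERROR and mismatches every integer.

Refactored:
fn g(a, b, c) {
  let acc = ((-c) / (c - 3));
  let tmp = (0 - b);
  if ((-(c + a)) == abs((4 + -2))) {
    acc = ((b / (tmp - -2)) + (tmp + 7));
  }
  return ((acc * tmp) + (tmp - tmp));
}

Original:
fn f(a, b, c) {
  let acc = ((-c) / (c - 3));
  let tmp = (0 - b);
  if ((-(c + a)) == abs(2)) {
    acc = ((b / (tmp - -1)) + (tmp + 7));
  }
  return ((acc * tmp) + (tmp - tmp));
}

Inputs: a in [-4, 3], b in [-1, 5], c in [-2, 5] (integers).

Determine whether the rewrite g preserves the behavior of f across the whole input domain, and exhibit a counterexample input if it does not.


Try a=-4, b=1, c=2.
f: acc := 2 | tmp := -1 | ((-(c + a)) == abs(2)): true | divide-by-zero, output ERROR
g: acc := 2 | tmp := -1 | ((-(c + a)) == abs((4 + -2))): true | acc := 7 | result -7
ERROR and -7 differ, so these are not the same function on this domain.
verdict: not equivalent; witness: a=-4, b=1, c=2


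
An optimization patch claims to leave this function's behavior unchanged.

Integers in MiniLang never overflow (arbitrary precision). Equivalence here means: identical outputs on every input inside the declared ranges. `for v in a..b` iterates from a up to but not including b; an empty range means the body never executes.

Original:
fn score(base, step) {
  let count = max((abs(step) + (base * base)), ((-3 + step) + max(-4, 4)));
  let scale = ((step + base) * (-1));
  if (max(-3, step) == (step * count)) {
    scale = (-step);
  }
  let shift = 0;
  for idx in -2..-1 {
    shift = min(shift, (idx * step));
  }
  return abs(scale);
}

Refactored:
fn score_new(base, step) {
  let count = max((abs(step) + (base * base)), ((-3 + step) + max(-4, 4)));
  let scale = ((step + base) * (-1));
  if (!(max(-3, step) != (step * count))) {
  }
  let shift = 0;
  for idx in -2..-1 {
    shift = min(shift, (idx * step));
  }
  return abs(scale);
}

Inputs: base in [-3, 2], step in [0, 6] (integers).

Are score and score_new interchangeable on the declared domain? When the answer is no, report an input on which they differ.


The rewrite breaks on base=-3, step=0, where the results are 0 and 3.
score: count becomes 9; next scale becomes 3; next (max(-3, step) == (step * count)) evaluates to true; next scale becomes 0; next shift becomes 0; next at idx=-2:; next shift becomes 0; next final value 0
score_new: count becomes 9; next scale becomes 3; next (!(max(-3, step) != (step * count))) evaluates to true; next shift becomes 0; next at idx=-2:; next shift becomes 0; next final value 3
verdict: not equivalent; witness: base=-3, step=0


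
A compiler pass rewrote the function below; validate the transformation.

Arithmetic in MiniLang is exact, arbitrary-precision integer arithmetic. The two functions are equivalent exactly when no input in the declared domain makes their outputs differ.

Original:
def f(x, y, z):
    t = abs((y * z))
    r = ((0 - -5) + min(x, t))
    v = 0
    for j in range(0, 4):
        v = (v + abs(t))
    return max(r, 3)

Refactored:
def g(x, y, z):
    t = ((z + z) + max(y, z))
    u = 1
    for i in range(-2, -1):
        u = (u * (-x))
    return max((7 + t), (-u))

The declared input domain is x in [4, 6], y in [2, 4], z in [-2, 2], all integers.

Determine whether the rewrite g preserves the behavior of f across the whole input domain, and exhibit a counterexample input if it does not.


At x=4, y=2, z=-2: f gives 9, g gives 5.
verdict: not equivalent; witness: x=4, y=2, z=-2


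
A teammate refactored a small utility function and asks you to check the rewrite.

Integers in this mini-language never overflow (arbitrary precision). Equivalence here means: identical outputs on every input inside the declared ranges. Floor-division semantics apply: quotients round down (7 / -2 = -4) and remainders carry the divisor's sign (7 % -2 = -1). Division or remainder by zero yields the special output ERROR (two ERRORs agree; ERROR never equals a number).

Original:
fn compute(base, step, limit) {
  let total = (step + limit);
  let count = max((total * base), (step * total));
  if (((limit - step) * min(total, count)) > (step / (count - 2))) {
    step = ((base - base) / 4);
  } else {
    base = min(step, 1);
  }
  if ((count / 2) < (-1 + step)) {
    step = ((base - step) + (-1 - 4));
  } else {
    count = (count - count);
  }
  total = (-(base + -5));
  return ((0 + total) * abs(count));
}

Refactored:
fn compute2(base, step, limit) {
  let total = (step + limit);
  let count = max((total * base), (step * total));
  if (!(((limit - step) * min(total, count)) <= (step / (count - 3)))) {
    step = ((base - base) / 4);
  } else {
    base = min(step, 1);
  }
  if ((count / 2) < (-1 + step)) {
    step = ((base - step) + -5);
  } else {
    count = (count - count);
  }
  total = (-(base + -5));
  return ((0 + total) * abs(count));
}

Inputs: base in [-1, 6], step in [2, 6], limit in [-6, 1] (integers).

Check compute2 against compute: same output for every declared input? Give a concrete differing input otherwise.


Take base=-1, step=2, limit=-5.
compute: total becomes -3; next count becomes 3; next (((limit - step) * min(total, count)) > (step / (count - 2))) evaluates to true; next step becomes 0; next ((count / 2) < (-1 + step)) evaluates to false; next count becomes 0; next total becomes 6; next final value 0
compute2: total becomes -3; next count becomes 3; next hits division by zero so the output is ERROR
0 vs ERROR — the two versions disagree here.
verdict: not equivalent; witness: base=-1, step=2, limit=-5


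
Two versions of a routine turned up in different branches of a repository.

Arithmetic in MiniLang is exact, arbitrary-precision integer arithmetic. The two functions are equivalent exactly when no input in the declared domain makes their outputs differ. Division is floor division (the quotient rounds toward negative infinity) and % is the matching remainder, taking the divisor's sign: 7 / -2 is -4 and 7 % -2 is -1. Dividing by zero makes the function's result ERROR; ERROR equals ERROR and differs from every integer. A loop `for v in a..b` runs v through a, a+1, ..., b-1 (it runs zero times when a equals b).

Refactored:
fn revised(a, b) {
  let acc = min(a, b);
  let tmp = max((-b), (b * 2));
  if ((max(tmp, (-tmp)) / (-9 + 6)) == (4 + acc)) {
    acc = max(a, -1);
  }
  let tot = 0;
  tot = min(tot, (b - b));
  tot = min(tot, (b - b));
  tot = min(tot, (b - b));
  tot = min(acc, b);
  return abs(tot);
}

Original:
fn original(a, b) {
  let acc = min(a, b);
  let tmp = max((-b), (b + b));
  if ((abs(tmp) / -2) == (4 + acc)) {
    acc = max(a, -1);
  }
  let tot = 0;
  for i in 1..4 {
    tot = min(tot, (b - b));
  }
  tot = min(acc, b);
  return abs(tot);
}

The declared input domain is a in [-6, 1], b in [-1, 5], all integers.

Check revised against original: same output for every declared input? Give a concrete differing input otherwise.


Take a=-6, b=3.
original: acc := -6 | tmp := 6 | ((abs(tmp) / -2) == (4 + acc)): false | tot := 0 | iter i=1: | tot := 0 | iter i=2: | tot := 0 | iter i=3: | tot := 0 | tot := -6 | result 6
revised: acc := -6 | tmp := 6 | ((max(tmp, (-tmp)) / (-9 + 6)) == (4 + acc)): true | acc := -1 | tot := 0 | tot := 0 | tot := 0 | tot := 0 | tot := -1 | result 1
6 against 1: the behavior changed.
verdict: not equivalent; witness: a=-6, b=3


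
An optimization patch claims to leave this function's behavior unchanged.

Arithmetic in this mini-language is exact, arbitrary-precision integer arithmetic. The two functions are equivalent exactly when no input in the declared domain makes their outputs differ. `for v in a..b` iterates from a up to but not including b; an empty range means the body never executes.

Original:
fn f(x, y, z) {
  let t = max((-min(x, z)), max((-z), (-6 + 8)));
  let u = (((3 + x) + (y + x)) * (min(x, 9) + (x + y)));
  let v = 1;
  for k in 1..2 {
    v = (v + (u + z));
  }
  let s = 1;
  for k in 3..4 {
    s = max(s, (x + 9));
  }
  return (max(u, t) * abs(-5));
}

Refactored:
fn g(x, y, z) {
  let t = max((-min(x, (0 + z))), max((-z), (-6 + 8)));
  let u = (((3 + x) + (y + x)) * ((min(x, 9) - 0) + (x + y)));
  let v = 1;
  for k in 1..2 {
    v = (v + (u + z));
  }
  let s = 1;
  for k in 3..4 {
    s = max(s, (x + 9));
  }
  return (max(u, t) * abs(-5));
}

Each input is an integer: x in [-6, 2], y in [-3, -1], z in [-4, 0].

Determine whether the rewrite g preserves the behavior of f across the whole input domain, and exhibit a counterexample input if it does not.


Side by side, the visible changes include: arithmetic usage differs, plus constant usage differs.
Spot check at x=-2, y=-3, z=-1 — f: t becomes 2; next u becomes 28; next v becomes 1; next at k=1:; next v becomes 28; next s becomes 1; next at k=3:; next s becomes 7; next final value 140. g: t becomes 2; next u becomes 28; next v becomes 1; next at k=1:; next v becomes 28; next s becomes 1; next at k=3:; next s becomes 7; next final value 140. Both give 140.
Every one of the 135 inputs gives matching results.
verdict: equivalent


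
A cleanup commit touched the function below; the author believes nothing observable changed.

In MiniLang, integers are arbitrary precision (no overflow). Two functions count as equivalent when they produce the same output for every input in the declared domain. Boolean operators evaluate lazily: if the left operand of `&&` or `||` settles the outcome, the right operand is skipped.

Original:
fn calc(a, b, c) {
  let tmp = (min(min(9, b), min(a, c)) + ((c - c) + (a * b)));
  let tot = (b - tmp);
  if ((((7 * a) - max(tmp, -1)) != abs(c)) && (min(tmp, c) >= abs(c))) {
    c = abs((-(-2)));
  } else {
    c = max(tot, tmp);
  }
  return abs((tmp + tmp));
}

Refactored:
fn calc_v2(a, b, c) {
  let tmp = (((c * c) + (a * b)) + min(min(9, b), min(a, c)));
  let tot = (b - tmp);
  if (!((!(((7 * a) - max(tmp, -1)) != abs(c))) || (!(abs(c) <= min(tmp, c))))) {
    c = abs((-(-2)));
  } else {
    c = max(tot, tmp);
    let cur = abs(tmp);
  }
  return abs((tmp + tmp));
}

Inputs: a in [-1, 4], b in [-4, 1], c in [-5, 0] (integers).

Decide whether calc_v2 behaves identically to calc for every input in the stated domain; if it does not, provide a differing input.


Input a=-1, b=-4, c=-5: 2 from calc versus 48 from calc_v2.
verdict: not equivalent; witness: a=-1, b=-4, c=-5


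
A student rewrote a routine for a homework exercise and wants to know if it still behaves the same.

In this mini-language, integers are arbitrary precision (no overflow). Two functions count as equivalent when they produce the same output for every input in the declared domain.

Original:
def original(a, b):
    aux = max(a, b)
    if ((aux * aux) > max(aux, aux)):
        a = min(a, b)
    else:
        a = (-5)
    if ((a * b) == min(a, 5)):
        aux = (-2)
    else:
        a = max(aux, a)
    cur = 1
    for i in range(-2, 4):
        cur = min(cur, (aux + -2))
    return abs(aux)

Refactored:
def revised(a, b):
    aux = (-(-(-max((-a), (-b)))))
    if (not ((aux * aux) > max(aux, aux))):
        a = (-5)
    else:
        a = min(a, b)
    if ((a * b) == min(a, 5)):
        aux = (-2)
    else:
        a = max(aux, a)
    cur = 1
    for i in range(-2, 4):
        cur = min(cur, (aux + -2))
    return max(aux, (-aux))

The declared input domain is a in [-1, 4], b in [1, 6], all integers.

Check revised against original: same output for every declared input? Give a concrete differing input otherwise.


These are not equivalent — on a=-1, b=2 the outputs split (2 vs 1).
original: aux := 2 | ((aux * aux) > max(aux, aux)): true | a := -1 | ((a * b) == min(a, 5)): false | a := 2 | cur := 1 | iter i=-2: | cur := 0 | iter i=-1: | cur := 0 | iter i=0: | cur := 0 | iter i=1: | cur := 0 | iter i=2: | cur := 0 | iter i=3: | cur := 0 | result 2
revised: aux := -1 | (not ((aux * aux) > max(aux, aux))): false | a := -1 | ((a * b) == min(a, 5)): false | a := -1 | cur := 1 | iter i=-2: | cur := -3 | iter i=-1: | cur := -3 | iter i=0: | cur := -3 | iter i=1: | cur := -3 | iter i=2: | cur := -3 | iter i=3: | cur := -3 | result 1
verdict: not equivalent; witness: a=-1, b=2


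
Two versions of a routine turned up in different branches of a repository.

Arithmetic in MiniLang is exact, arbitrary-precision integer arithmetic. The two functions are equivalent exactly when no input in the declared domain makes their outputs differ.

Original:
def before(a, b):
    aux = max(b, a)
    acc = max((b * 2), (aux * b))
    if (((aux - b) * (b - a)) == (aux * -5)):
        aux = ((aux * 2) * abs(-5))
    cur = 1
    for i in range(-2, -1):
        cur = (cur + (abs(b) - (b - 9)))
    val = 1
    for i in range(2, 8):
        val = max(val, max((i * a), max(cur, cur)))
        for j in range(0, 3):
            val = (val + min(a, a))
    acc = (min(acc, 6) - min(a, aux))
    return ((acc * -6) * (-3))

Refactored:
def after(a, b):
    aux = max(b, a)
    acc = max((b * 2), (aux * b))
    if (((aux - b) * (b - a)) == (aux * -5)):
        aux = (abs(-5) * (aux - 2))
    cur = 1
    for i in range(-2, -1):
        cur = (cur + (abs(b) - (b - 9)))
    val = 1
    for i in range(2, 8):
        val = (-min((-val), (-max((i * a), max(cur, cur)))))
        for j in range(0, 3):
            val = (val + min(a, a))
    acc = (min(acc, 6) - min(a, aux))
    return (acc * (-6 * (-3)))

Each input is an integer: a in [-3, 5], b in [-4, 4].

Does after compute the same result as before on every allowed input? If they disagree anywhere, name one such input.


Not equivalent: a=-3, b=0 separates them (54 vs 180).
before: aux becomes 0; next acc becomes 0; next (((aux - b) * (b - a)) == (aux * -5)) evaluates to true; next aux becomes 0; next cur becomes 1; next at i=-2:; next cur becomes 10; next val becomes 1; next at i=2:; next val becomes 10; next at j=0:; next val becomes 7; next at j=1:; next val becomes 4; next at j=2:; next val becomes 1; next at i=3:; next val becomes 10; next at j=0:; next val becomes 7; next at j=1:; next val becomes 4; next at j=2:; next val becomes 1; next at i=4:; next val becomes 10; next at j=0:; next val becomes 7; next at j=1:; next val becomes 4; next at j=2:; next val becomes 1; next at i=5:; next val becomes 10; next at j=0:; next val becomes 7; next at j=1:; next val becomes 4; next at j=2:; next val becomes 1; next at i=6:; next val becomes 10; next at j=0:; next val becomes 7; next at j=1:; next val becomes 4; next at j=2:; next val becomes 1; next at i=7:; next val becomes 10; next at j=0:; next val becomes 7; next at j=1:; next val becomes 4; next at j=2:; next val becomes 1; next acc becomes 3; next final value 54
after: aux becomes 0; next acc becomes 0; next (((aux - b) * (b - a)) == (aux * -5)) evaluates to true; next aux becomes -10; next cur becomes 1; next at i=-2:; next cur becomes 10; next val becomes 1; next at i=2:; next val becomes 10; next at j=0:; next val becomes 7; next at j=1:; next val becomes 4; next at j=2:; next val becomes 1; next at i=3:; next val becomes 10; next at j=0:; next val becomes 7; next at j=1:; next val becomes 4; next at j=2:; next val becomes 1; next at i=4:; next val becomes 10; next at j=0:; next val becomes 7; next at j=1:; next val becomes 4; next at j=2:; next val becomes 1; next at i=5:; next val becomes 10; next at j=0:; next val becomes 7; next at j=1:; next val becomes 4; next at j=2:; next val becomes 1; next at i=6:; next val becomes 10; next at j=0:; next val becomes 7; next at j=1:; next val becomes 4; next at j=2:; next val becomes 1; next at i=7:; next val becomes 10; next at j=0:; next val becomes 7; next at j=1:; next val becomes 4; next at j=2:; next val becomes 1; next acc becomes 10; next final value 180
verdict: not equivalent; witness: a=-3, b=0


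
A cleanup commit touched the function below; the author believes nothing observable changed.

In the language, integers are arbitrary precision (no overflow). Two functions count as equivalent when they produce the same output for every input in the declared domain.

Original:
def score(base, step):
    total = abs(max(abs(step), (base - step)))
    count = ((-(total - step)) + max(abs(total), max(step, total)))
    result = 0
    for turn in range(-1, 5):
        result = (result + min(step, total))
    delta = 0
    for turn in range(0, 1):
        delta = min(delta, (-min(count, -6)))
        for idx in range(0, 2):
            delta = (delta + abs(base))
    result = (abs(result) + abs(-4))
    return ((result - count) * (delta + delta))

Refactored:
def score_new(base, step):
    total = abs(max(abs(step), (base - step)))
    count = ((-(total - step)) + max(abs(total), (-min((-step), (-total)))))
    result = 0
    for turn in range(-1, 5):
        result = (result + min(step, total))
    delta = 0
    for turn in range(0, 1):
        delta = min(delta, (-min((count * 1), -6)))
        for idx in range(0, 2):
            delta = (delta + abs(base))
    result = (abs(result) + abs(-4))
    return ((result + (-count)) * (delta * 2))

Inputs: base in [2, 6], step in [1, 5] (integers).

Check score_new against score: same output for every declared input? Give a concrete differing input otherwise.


The two are interchangeable: arithmetic usage differs, plus min/max/abs usage differs, plus constant usage differs, and every declared input agrees.
Tracing base=5, step=3: score: total=3, then count=3, then result=0, then (turn=-1), then result=3, then (turn=0), then result=6, then (turn=1), then result=9, then (turn=2), then result=12, then (turn=3), then result=15, then (turn=4), then result=18, then delta=0, then (turn=0), then delta=0, then (idx=0), then delta=5, then (idx=1), then delta=10, then result=22, then returns 380 | score_new: total=3, then count=3, then result=0, then (turn=-1), then result=3, then (turn=0), then result=6, then (turn=1), then result=9, then (turn=2), then result=12, then (turn=3), then result=15, then (turn=4), then result=18, then delta=0, then (turn=0), then delta=0, then (idx=0), then delta=5, then (idx=1), then delta=10, then result=22, then returns 380 — matching result 380.
Sweeping the whole domain (25 inputs) finds no disagreement.
verdict: equivalent


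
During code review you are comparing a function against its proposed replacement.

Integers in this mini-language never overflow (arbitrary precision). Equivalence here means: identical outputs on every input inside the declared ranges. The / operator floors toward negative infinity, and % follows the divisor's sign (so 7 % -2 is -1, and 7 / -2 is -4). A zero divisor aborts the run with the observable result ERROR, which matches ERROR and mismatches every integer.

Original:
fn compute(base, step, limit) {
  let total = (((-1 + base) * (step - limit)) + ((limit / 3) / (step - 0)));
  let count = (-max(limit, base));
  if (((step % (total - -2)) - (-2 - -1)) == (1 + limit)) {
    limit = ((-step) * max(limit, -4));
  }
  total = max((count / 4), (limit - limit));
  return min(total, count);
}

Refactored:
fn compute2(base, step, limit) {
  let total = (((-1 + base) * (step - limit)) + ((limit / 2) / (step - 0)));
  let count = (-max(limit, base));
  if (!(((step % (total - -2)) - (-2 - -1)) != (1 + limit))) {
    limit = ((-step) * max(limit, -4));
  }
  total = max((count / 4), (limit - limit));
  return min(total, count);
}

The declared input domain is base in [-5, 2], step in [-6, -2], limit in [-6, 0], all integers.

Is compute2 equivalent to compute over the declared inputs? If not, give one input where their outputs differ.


Try base=-2, step=-2, limit=-3.
compute: total := -3 | count := 2 | (((step % (total - -2)) - (-2 - -1)) == (1 + limit)): false | total := 0 | result 0
compute2: total := -2 | count := 2 | divide-by-zero, output ERROR
0 and ERROR differ, so these are not the same function on this domain.
verdict: not equivalent; witness: base=-2, step=-2, limit=-3


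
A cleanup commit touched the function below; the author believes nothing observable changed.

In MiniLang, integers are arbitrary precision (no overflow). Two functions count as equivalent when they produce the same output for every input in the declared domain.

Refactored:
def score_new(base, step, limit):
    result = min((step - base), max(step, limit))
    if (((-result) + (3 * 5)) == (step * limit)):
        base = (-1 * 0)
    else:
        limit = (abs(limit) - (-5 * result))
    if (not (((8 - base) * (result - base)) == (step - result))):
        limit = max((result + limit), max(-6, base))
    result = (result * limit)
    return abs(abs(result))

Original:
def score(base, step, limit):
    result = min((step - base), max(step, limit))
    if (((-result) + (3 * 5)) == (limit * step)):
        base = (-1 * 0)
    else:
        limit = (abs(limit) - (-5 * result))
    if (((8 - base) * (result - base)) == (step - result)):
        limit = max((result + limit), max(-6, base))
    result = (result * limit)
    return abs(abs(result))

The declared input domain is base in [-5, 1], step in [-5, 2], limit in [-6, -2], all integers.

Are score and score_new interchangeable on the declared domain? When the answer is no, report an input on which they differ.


Evaluate both at base=-5, step=-5, limit=-6.
score: result = -5; (((-result) + (3 * 5)) == (limit * step)) -> false; limit = -19; (((8 - base) * (result - base)) == (step - result)) -> true; limit = -5; result = 25; return 25
score_new: result = -5; (((-result) + (3 * 5)) == (step * limit)) -> false; limit = -19; (not (((8 - base) * (result - base)) == (step - result))) -> false; result = 95; return 95
25 vs 95 — the two versions disagree here.
verdict: not equivalent; witness: base=-5, step=-5, limit=-6


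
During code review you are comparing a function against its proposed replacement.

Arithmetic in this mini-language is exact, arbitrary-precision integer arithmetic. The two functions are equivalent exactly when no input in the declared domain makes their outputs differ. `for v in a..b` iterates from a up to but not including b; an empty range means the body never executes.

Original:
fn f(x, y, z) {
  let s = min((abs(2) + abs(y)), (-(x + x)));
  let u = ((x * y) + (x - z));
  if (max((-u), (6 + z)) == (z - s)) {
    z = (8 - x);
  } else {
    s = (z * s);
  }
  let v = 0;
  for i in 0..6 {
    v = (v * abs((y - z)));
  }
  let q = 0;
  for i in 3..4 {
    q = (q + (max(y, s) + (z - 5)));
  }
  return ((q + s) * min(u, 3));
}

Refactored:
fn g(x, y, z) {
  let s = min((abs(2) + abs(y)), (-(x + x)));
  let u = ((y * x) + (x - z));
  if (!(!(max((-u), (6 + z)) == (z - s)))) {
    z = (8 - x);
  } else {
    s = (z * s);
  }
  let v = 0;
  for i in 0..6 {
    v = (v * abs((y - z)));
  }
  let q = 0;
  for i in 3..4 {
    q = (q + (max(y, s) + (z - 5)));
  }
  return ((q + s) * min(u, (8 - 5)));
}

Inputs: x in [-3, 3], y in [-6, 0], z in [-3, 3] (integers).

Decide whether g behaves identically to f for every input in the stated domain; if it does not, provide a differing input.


The two are interchangeable: arithmetic usage differs, and constant usage differs, and boolean connective usage differs, and every declared input agrees.
One worked example (x=-1, y=0, z=3) — f: s = 2; u = -4; (max((-u), (6 + z)) == (z - s)) -> false; s = 6; v = 0; [i=0]; v = 0; [i=1]; v = 0; [i=2]; v = 0; [i=3]; v = 0; [i=4]; v = 0; [i=5]; v = 0; q = 0; [i=3]; q = 4; return -40; g: s = 2; u = -4; (!(!(max((-u), (6 + z)) == (z - s)))) -> false; s = 6; v = 0; [i=0]; v = 0; [i=1]; v = 0; [i=2]; v = 0; [i=3]; v = 0; [i=4]; v = 0; [i=5]; v = 0; q = 0; [i=3]; q = 4; return -40; agreement on -40.
Across all 343 domain points the two functions coincide.
verdict: equivalent


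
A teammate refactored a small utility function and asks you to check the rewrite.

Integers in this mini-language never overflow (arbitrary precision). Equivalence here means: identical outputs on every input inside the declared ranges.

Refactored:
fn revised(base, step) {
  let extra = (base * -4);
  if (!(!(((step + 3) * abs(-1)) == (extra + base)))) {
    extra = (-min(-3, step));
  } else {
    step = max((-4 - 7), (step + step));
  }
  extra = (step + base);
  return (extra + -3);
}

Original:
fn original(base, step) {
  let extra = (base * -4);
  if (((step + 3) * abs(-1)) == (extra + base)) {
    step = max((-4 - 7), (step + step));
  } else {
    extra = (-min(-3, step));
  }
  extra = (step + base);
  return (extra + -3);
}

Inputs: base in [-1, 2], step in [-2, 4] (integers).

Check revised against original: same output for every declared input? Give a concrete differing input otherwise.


Take base=-1, step=-2.
original: extra=4, then (((step + 3) * abs(-1)) == (extra + base)) is false, then extra=3, then extra=-3, then returns -6
revised: extra=4, then (!(!(((step + 3) * abs(-1)) == (extra + base)))) is false, then step=-4, then extra=-5, then returns -8
-6 vs -8 — the two versions disagree here.
verdict: not equivalent; witness: base=-1, step=-2


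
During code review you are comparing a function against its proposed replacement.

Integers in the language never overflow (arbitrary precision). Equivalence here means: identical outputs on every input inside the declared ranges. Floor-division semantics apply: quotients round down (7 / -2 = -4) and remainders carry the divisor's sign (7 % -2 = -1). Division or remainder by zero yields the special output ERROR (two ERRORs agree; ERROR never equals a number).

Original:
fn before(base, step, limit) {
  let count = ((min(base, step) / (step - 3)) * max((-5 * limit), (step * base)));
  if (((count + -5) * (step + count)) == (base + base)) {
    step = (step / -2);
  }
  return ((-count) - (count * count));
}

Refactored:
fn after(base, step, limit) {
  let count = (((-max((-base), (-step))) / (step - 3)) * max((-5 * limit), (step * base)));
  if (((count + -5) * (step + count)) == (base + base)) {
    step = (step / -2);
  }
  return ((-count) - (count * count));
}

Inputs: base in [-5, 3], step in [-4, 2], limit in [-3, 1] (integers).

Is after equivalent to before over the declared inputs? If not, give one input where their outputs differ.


Behavior is preserved: although min/max/abs usage differs, the outputs never diverge.
As a probe, take base=-2, step=-2, limit=-2: before runs count=0, then (((count + -5) * (step + count)) == (base + base)) is false, then returns 0; after runs count=0, then (((count + -5) * (step + count)) == (base + base)) is false, then returns 0; both end at 0.
Every one of the 315 inputs gives matching results.
verdict: equivalent


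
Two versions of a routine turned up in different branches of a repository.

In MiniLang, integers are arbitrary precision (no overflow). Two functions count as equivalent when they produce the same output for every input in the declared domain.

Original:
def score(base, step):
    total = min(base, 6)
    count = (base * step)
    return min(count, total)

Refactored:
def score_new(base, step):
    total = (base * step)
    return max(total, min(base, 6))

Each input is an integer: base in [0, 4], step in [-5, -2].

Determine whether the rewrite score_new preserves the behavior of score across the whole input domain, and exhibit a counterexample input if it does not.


Input base=1, step=-5: -5 from score versus 1 from score_new.
verdict: not equivalent; witness: base=1, step=-5


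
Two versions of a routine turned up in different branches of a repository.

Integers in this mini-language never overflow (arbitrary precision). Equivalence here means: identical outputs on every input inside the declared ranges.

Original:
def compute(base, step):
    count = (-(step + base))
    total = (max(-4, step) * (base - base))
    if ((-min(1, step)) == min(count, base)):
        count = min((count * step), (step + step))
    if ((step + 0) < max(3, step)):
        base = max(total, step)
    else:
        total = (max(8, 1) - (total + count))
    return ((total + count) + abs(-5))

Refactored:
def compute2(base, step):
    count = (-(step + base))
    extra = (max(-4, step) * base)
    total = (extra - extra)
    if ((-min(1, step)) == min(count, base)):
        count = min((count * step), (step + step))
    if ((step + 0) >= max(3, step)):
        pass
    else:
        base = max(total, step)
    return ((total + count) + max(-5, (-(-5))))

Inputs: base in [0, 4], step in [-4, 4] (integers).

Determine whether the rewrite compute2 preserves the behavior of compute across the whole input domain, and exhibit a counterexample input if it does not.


These are not equivalent — on base=0, step=3 the outputs split (13 vs 2).
compute: count := -3 | total := 0 | ((-min(1, step)) == min(count, base)): false | ((step + 0) < max(3, step)): false | total := 11 | result 13
compute2: count := -3 | extra := 0 | total := 0 | ((-min(1, step)) == min(count, base)): false | ((step + 0) >= max(3, step)): true | result 2
verdict: not equivalent; witness: base=0, step=3


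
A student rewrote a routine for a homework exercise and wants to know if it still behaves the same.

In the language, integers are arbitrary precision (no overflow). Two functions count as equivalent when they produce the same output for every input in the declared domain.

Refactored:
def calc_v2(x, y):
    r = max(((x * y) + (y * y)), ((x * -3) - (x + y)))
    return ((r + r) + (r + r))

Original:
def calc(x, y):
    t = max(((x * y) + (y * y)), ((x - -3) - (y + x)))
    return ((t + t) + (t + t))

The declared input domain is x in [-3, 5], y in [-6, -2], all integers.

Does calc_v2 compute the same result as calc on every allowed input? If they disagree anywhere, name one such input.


x=-3, y=-2 yields 40 from calc but 56 from calc_v2.
verdict: not equivalent; witness: x=-3, y=-2


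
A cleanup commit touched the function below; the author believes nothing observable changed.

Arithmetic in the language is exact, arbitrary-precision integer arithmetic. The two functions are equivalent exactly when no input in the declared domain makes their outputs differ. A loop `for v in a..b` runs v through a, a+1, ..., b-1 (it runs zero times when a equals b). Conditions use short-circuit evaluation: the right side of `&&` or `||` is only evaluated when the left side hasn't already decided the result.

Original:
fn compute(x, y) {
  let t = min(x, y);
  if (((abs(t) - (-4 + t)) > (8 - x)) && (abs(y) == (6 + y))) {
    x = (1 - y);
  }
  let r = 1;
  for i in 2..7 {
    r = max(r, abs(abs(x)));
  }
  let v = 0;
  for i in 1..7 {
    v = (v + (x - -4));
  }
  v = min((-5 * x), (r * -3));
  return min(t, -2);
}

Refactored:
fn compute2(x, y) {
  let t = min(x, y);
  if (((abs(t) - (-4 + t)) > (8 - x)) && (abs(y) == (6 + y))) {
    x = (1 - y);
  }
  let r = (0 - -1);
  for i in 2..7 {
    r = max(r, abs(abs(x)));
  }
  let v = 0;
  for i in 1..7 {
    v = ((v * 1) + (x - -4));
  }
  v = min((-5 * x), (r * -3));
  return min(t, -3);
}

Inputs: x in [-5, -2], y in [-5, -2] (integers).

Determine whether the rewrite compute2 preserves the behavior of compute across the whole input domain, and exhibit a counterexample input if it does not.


These are not equivalent — on x=-2, y=-2 the outputs split (-2 vs -3).
compute: t = -2; (((abs(t) - (-4 + t)) > (8 - x)) && (abs(y) == (6 + y))) -> false; r = 1; [i=2]; r = 2; [i=3]; r = 2; [i=4]; r = 2; [i=5]; r = 2; [i=6]; r = 2; v = 0; [i=1]; v = 2; [i=2]; v = 4; [i=3]; v = 6; [i=4]; v = 8; [i=5]; v = 10; [i=6]; v = 12; v = -6; return -2
compute2: t = -2; (((abs(t) - (-4 + t)) > (8 - x)) && (abs(y) == (6 + y))) -> false; r = 1; [i=2]; r = 2; [i=3]; r = 2; [i=4]; r = 2; [i=5]; r = 2; [i=6]; r = 2; v = 0; [i=1]; v = 2; [i=2]; v = 4; [i=3]; v = 6; [i=4]; v = 8; [i=5]; v = 10; [i=6]; v = 12; v = -6; return -3
verdict: not equivalent; witness: x=-2, y=-2


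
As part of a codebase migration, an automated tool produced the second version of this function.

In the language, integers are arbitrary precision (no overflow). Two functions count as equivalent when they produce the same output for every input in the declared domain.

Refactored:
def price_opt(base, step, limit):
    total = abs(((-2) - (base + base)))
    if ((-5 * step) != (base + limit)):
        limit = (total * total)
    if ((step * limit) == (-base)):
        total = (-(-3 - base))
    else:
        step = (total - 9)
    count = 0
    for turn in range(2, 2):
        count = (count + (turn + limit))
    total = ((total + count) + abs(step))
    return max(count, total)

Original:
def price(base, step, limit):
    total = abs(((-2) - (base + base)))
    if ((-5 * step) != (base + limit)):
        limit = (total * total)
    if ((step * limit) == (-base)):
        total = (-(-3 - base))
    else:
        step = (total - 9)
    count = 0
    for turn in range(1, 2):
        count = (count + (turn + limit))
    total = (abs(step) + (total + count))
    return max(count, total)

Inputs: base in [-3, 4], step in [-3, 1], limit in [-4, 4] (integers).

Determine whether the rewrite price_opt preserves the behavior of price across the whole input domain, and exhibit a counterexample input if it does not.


There is a counterexample at base=-3, step=-3, limit=-4: 26 on one side, 9 on the other.
price: total = 4; ((-5 * step) != (base + limit)) -> true; limit = 16; ((step * limit) == (-base)) -> false; step = -5; count = 0; [turn=1]; count = 17; total = 26; return 26
price_opt: total = 4; ((-5 * step) != (base + limit)) -> true; limit = 16; ((step * limit) == (-base)) -> false; step = -5; count = 0; the turn loop: no iterations; total = 9; return 9
verdict: not equivalent; witness: base=-3, step=-3, limit=-4


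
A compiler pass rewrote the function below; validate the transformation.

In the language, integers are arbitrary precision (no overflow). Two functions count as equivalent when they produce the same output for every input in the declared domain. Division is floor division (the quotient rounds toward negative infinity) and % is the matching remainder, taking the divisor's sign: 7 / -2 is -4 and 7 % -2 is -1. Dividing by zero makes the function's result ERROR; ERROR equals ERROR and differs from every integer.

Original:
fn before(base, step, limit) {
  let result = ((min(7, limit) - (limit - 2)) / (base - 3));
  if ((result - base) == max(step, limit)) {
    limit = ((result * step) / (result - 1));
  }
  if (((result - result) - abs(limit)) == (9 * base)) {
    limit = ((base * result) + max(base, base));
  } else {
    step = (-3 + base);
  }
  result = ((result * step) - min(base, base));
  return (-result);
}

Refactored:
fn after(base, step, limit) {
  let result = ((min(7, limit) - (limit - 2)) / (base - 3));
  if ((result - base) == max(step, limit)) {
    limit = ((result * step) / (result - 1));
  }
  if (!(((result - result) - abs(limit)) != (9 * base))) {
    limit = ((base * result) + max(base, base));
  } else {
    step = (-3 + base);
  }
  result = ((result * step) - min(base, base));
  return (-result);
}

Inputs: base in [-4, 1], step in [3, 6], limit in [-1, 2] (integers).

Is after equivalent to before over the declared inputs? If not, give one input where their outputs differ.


This is a faithful refactor — comparison usage differs; also boolean connective usage differs, but the computed results match everywhere.
As a probe, take base=0, step=5, limit=2: before runs result := -1 | ((result - base) == max(step, limit)): false | (((result - result) - abs(limit)) == (9 * base)): false | step := -3 | result := 3 | result -3; after runs result := -1 | ((result - base) == max(step, limit)): false | (!(((result - result) - abs(limit)) != (9 * base))): false | step := -3 | result := 3 | result -3; both end at -3.
Across all 96 domain points the two functions coincide.
verdict: equivalent


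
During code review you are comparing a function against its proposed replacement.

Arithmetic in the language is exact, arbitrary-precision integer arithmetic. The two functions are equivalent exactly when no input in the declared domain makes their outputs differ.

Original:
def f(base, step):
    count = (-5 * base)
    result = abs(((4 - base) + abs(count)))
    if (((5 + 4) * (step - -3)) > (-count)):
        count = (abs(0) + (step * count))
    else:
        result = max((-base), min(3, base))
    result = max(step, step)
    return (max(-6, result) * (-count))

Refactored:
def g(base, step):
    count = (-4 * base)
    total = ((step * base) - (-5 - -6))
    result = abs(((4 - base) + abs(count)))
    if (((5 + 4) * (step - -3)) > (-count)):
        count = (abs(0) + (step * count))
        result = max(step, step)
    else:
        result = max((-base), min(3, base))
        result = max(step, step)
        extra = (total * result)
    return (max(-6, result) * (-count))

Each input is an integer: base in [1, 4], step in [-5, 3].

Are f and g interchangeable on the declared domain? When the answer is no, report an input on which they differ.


These are not equivalent — on base=1, step=-5 the outputs split (-25 vs -20).
f: count = -5; result = 8; (((5 + 4) * (step - -3)) > (-count)) -> false; result = 1; result = -5; return -25
g: count = -4; total = -6; result = 7; (((5 + 4) * (step - -3)) > (-count)) -> false; result = 1; result = -5; extra = 30; return -20
verdict: not equivalent; witness: base=1, step=-5
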